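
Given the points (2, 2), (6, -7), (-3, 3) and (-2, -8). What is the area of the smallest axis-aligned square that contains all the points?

The bounding box has width 9 and height 11.
An axis-aligned square enclosing the set must have side ≥ max(width, height).
So the minimum side is max(9, 11) = 11.
Area = 11² = 121.

121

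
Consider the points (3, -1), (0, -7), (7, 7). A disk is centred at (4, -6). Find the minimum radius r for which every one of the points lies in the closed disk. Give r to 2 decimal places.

13.34

The required radius is the distance from (4, -6) to the farthest point.
Squared distances: 26, 17, 178.
Maximum is 178, attained at (7, 7).
r = √178 ≈ 13.34.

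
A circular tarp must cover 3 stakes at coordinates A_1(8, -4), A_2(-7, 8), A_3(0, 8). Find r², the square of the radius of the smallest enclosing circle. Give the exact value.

92.25

Side lengths²: A_1A_2² = 369, A_1A_3² = 208, A_2A_3² = 49.
Since A_1A_2² = 369 ≥ 208 + 49 = 257, the angle opposite A_1A_2 is not acute, so the smallest enclosing circle has A_1A_2 as diameter.
Centre = midpoint of A_1A_2 = (0.5, 2), r² = 369/4 = 92.25.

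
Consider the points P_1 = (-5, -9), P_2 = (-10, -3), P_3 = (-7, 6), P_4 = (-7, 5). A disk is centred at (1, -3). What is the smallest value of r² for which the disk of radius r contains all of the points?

145

The required radius is the distance from (1, -3) to the farthest point.
Squared distances: 72, 121, 145, 128.
Maximum is 145, attained at P_3.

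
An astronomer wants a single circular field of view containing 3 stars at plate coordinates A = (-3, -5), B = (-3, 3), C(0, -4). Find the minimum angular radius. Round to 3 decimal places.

Side lengths²: AB² = 64, AC² = 10, BC² = 58.
Since AB² = 64 < 58 + 10 = 68, the triangle is acute, so the smallest enclosing circle is the circumcircle.
Circumcentre = (-8/3, -1), r² = 145/9.
r = √(145/9) ≈ 4.014.

4.014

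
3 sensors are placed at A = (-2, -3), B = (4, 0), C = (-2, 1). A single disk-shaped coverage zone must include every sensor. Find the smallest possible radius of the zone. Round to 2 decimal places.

Side lengths²: AB² = 45, AC² = 16, BC² = 37.
Since AB² = 45 < 37 + 16 = 53, the triangle is acute, so the smallest enclosing circle is the circumcircle.
Circumcentre = (0.75, -1), r² = 11.5625.
r = √(11.5625) ≈ 3.40.

3.40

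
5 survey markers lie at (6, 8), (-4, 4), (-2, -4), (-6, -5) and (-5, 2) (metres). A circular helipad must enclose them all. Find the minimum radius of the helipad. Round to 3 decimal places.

The farthest pair is (6, 8)–(-6, -5) with squared distance 313. The circle on this segment as diameter has centre (0, 1.5) and r² = 313/4 = 78.25.
Check (-4, 4): distance² to centre = 22.25 ≤ 78.25, so it lies inside.
All remaining points lie in this disk, and no smaller disk contains both endpoints, so this is the minimum enclosing circle.
r = √(78.25) ≈ 8.846.

8.846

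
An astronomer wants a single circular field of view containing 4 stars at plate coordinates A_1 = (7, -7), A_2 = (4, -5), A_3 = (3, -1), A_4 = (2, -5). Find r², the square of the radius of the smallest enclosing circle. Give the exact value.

The farthest pair is A_1–A_3 with squared distance 52. The circle on this segment as diameter has centre (5, -4) and r² = 52/4 = 13.
Check A_2: distance² to centre = 2 ≤ 13, so it lies inside.
All remaining points lie in this disk, and no smaller disk contains both endpoints, so this is the minimum enclosing circle.

13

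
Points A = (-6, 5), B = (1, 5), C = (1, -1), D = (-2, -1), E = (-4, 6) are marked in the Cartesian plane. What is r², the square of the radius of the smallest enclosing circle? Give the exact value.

21.25

The farthest pair is A–C with squared distance 85. The circle on this segment as diameter has centre (-2.5, 2) and r² = 85/4 = 21.25.
Check B: distance² to centre = 21.25 ≤ 21.25, so it lies inside.
All remaining points lie in this disk, and no smaller disk contains both endpoints, so this is the minimum enclosing circle.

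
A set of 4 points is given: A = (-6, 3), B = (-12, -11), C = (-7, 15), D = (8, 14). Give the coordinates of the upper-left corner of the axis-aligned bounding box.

(-12, 15)

x-range [-12, 8], y-range [-11, 15].
The upper-left corner is (-12, 15).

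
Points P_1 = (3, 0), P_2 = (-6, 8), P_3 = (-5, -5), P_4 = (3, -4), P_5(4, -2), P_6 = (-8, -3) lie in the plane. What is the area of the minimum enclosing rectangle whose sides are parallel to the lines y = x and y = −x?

147

In coordinates u = x + y, v = x − y the rectangle is axis-aligned; the map (x,y)→(u,v) scales areas by 2.
u-values: 3, 2, -10, -1, 2, -11; range = 3 − (-11) = 14.
v-values: 3, -14, 0, 7, 6, -5; range = 7 − (-14) = 21.
Area = (14 × 21) / 2 = 147.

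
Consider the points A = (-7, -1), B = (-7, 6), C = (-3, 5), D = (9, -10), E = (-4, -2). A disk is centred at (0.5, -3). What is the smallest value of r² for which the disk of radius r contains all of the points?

137.25

The required radius is the distance from (0.5, -3) to the farthest point.
Squared distances: 60.25, 137.25, 76.25, 121.25, 21.25.
Maximum is 137.25, attained at B.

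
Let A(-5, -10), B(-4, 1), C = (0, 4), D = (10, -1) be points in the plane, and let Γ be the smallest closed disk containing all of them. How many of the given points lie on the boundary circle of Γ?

The minimum enclosing circle of a finite set is fixed by two of the points (as a diameter) or three (as a circumcircle).
The minimum enclosing circle is determined by three boundary points: A, C, D.
Their circumcentre is (43/22, -101/22) with r² = 18785/242.
The farthest remaining point B is at distance² 16145/242 ≤ 18785/242.
The points at distance exactly r from the centre are A, C, D — 3 points.

3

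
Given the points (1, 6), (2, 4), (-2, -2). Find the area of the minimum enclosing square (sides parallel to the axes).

The bounding box has width 4 and height 8.
An axis-aligned square enclosing the set must have side ≥ max(width, height).
So the minimum side is max(4, 8) = 8.
Area = 8² = 64.

64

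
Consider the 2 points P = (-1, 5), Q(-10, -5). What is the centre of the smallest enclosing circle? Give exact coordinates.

The smallest circle enclosing two points has them as diameter endpoints.
Centre = midpoint = (-5.5, 0); r² = |PQ|²/4 = 181/4 = 45.25.
Centre = (-5.5, 0).

(-5.5, 0)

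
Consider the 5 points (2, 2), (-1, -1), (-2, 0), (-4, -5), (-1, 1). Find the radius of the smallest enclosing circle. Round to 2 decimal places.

4.61

By Welzl's lemma the MEC is supported by two points (diametrically opposite) or three points (on a circumcircle).
The farthest pair is (2, 2)–(-4, -5) with squared distance 85. The circle on this segment as diameter has centre (-1, -1.5) and r² = 85/4 = 21.25.
Check (-1, -1): distance² to centre = 0.25 ≤ 21.25, so it lies inside.
All remaining points lie in this disk, and no smaller disk contains both endpoints, so this is the minimum enclosing circle.
r = √(21.25) ≈ 4.61.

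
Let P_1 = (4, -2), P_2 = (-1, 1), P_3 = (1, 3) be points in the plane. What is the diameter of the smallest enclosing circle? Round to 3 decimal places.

Side lengths²: P_1P_2² = 34, P_1P_3² = 34, P_2P_3² = 8.
Since P_1P_3² = 34 < 34 + 8 = 42, the triangle is acute, so the smallest enclosing circle is the circumcircle.
Circumcentre = (1.875, 0.125), r² = 9.03125.
Diameter = 2r = 2√(9.03125) ≈ 6.010.

6.010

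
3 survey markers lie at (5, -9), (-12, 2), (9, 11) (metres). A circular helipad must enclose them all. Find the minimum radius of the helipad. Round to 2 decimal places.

Call the three points A, B, C in the order given.
Side lengths²: AB² = 410, AC² = 416, BC² = 522.
Since BC² = 522 < 416 + 410 = 826, the triangle is acute, so the smallest enclosing circle is the circumcircle.
Circumcentre = (0.28125, 2.34375), r² = 150.947265625.
r = √(150.947265625) ≈ 12.29.

12.29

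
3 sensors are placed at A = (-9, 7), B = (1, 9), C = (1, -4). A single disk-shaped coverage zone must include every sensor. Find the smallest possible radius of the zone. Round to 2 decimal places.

Side lengths²: AB² = 104, AC² = 221, BC² = 169.
Since AC² = 221 < 169 + 104 = 273, the triangle is acute, so the smallest enclosing circle is the circumcircle.
Circumcentre = (-2.9, 2.5), r² = 57.46.
r = √(57.46) ≈ 7.58.

7.58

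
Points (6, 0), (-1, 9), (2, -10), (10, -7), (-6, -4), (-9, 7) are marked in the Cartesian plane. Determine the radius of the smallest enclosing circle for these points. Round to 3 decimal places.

11.800

A smallest enclosing disk is always determined by at most three of the input points on its boundary.
The farthest pair is (10, -7)–(-9, 7) with squared distance 557. The circle on this segment as diameter has centre (0.5, 0) and r² = 557/4 = 139.25.
Check (6, 0): distance² to centre = 30.25 ≤ 139.25, so it lies inside.
All remaining points lie in this disk, and no smaller disk contains both endpoints, so this is the minimum enclosing circle.
r = √(139.25) ≈ 11.800.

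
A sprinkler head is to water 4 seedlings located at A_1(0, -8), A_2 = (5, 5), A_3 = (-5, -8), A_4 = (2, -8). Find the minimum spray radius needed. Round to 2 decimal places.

By Welzl's lemma the MEC is supported by two points (diametrically opposite) or three points (on a circumcircle).
The farthest pair is A_2–A_3 with squared distance 269. The circle on this segment as diameter has centre (0, -1.5) and r² = 269/4 = 67.25.
Check A_1: distance² to centre = 42.25 ≤ 67.25, so it lies inside.
All remaining points lie in this disk, and no smaller disk contains both endpoints, so this is the minimum enclosing circle.
r = √(67.25) ≈ 8.20.

8.20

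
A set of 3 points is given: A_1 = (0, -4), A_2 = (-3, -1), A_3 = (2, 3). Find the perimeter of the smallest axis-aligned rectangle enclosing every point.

24

Width = max x − min x = 2 − (-3) = 5.
Height = max y − min y = 3 − (-4) = 7.
Perimeter = 2(5 + 7) = 24.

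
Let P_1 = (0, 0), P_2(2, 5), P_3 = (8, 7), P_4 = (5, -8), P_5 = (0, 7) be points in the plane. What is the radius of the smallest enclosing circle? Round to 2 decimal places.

8.06

A smallest enclosing disk is always determined by at most three of the input points on its boundary.
The minimum enclosing circle is determined by three boundary points: P_3, P_4, P_5.
Their circumcentre is (4, 0) with r² = 65.
The farthest remaining point P_2 is at distance² 29 ≤ 65.
r = √65 ≈ 8.06.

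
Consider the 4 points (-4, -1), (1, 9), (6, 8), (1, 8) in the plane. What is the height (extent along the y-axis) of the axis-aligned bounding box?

max y = 9, min y = -1, so height = 10.

10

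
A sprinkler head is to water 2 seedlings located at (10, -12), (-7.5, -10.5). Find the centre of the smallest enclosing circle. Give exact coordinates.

The smallest circle enclosing two points has them as diameter endpoints.
Centre = midpoint = (1.25, -11.25); r² = |(10, -12)−(-7.5, -10.5)|²/4 = 308.5/4 = 77.125.
Centre = (1.25, -11.25).

(1.25, -11.25)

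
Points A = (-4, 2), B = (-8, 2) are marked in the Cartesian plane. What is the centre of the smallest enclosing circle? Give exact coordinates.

(-6, 2)

The smallest circle enclosing two points has them as diameter endpoints.
Centre = midpoint = (-6, 2); r² = |AB|²/4 = 16/4 = 4.
Centre = (-6, 2).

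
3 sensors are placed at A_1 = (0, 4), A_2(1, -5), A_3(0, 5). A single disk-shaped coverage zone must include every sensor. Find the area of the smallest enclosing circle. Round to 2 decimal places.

Side lengths²: A_1A_2² = 82, A_1A_3² = 1, A_2A_3² = 101.
Since A_2A_3² = 101 ≥ 82 + 1 = 83, the angle opposite A_2A_3 is not acute, so the smallest enclosing circle has A_2A_3 as diameter.
Centre = midpoint of A_2A_3 = (0.5, 0), r² = 101/4 = 25.25.
Area = π·r² = π·25.25 ≈ 79.33.

79.33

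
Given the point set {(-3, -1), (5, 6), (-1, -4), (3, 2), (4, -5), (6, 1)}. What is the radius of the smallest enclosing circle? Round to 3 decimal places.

5.864

The minimum enclosing circle of a finite set is fixed by two of the points (as a diameter) or three (as a circumcircle).
The minimum enclosing circle is determined by three boundary points: (5, 6), (-1, -4), (4, -5).
Their circumcentre is (71/28, 19/28) with r² = 13481/392.
The farthest remaining point (-3, -1) is at distance² 13117/392 ≤ 13481/392.
r = √(13481/392) ≈ 5.864.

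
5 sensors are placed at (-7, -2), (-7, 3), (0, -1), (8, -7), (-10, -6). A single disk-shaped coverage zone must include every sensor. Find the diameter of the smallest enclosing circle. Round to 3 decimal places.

By Welzl's lemma the MEC is supported by two points (diametrically opposite) or three points (on a circumcircle).
The minimum enclosing circle is determined by three boundary points: (-7, 3), (8, -7), (-10, -6).
Their circumcentre is (-19/22, -89/22) with r² = 21125/242.
The farthest remaining point (-7, -2) is at distance² 10125/242 ≤ 21125/242.
Diameter = 2r = 2√(21125/242) ≈ 18.686.

18.686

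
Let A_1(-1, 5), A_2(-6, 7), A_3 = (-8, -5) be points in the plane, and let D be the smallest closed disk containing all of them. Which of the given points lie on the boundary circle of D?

A_1, A_2, A_3

Side lengths²: A_1A_2² = 29, A_1A_3² = 149, A_2A_3² = 148.
Since A_1A_3² = 149 < 148 + 29 = 177, the triangle is acute, so the smallest enclosing circle is the circumcircle.
Circumcentre = (-5.59375, 0.765625), r² = 39.0324707031.
The points at distance exactly r from the centre are A_1, A_2, A_3 — 3 points.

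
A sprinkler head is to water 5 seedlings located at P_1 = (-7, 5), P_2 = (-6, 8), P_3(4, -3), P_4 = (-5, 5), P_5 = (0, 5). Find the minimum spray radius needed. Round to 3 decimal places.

A smallest enclosing disk is always determined by at most three of the input points on its boundary.
The farthest pair is P_2–P_3 with squared distance 221. The circle on this segment as diameter has centre (-1, 2.5) and r² = 221/4 = 55.25.
Check P_1: distance² to centre = 42.25 ≤ 55.25, so it lies inside.
All remaining points lie in this disk, and no smaller disk contains both endpoints, so this is the minimum enclosing circle.
r = √(55.25) ≈ 7.433.

7.433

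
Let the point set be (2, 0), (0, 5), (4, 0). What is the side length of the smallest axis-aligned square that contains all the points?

The bounding box has width 4 and height 5.
An axis-aligned square enclosing the set must have side ≥ max(width, height).
So the minimum side is max(4, 5) = 5.

5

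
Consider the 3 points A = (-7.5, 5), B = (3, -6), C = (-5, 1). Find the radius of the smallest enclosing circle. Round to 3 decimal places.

7.603

Side lengths²: AB² = 231.25, AC² = 22.25, BC² = 113.
Since AB² = 231.25 ≥ 113 + 22.25 = 135.25, the angle opposite AB is not acute, so the smallest enclosing circle has AB as diameter.
Centre = midpoint of AB = (-2.25, -0.5), r² = 231.25/4 = 57.8125.
r = √(57.8125) ≈ 7.603.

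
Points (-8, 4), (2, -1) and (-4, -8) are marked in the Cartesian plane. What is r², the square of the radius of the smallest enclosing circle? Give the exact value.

42.5

Call the three points A, B, C in the order given.
Side lengths²: AB² = 125, AC² = 160, BC² = 85.
Since AC² = 160 < 125 + 85 = 210, the triangle is acute, so the smallest enclosing circle is the circumcircle.
Circumcentre = (-4.5, -1.5), r² = 42.5.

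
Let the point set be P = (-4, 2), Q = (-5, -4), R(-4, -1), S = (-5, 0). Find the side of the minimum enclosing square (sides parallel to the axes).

6

The bounding box has width 1 and height 6.
An axis-aligned square enclosing the set must have side ≥ max(width, height).
So the minimum side is max(1, 6) = 6.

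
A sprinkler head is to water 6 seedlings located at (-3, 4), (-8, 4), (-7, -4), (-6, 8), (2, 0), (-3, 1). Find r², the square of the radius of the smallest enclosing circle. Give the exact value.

The minimum enclosing circle is determined by three boundary points: (-7, -4), (-6, 8), (2, 0).
Their circumcentre is (-109/26, 47/26) with r² = 14065/338.
The farthest remaining point (-8, 4) is at distance² 6525/338 ≤ 14065/338.

14065/338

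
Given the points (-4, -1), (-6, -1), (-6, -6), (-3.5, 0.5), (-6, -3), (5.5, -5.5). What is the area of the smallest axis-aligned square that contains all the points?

132.25

The bounding box has width 11.5 and height 6.5.
An axis-aligned square enclosing the set must have side ≥ max(width, height).
So the minimum side is max(11.5, 6.5) = 11.5.
Area = 11.5² = 132.25.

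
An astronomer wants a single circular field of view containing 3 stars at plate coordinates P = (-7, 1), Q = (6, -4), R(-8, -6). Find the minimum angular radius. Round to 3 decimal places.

Side lengths²: PQ² = 194, PR² = 50, QR² = 200.
Since QR² = 200 < 194 + 50 = 244, the triangle is acute, so the smallest enclosing circle is the circumcircle.
Circumcentre = (-59/48, -163/48), r² = 60625/1152.
r = √(60625/1152) ≈ 7.254.

7.254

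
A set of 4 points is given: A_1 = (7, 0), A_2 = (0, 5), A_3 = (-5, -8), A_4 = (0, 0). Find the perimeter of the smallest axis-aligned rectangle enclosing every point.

50

Width = max x − min x = 7 − (-5) = 12.
Height = max y − min y = 5 − (-8) = 13.
Perimeter = 2(12 + 13) = 50.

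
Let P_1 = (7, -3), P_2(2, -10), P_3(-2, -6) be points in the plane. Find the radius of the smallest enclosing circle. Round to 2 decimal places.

4.81

Side lengths²: P_1P_2² = 74, P_1P_3² = 90, P_2P_3² = 32.
Since P_1P_3² = 90 < 74 + 32 = 106, the triangle is acute, so the smallest enclosing circle is the circumcircle.
Circumcentre = (2.75, -5.25), r² = 23.125.
r = √(23.125) ≈ 4.81.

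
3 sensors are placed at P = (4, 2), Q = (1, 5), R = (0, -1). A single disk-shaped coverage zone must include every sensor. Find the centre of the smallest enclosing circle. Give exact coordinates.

(13/14, 27/14)

Side lengths²: PQ² = 18, PR² = 25, QR² = 37.
Since QR² = 37 < 25 + 18 = 43, the triangle is acute, so the smallest enclosing circle is the circumcircle.
Circumcentre = (13/14, 27/14), r² = 925/98.
Centre = (13/14, 27/14).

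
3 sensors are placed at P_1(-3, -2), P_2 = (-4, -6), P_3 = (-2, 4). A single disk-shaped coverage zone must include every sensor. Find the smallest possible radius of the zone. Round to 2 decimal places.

Side lengths²: P_1P_2² = 17, P_1P_3² = 37, P_2P_3² = 104.
Since P_2P_3² = 104 ≥ 37 + 17 = 54, the angle opposite P_2P_3 is not acute, so the smallest enclosing circle has P_2P_3 as diameter.
Centre = midpoint of P_2P_3 = (-3, -1), r² = 104/4 = 26.
r = √26 ≈ 5.10.

5.10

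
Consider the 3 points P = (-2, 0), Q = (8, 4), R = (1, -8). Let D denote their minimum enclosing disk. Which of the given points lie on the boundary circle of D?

Side lengths²: PQ² = 116, PR² = 73, QR² = 193.
Since QR² = 193 ≥ 116 + 73 = 189, the angle opposite QR is not acute, so the smallest enclosing circle has QR as diameter.
Centre = midpoint of QR = (4.5, -2), r² = 193/4 = 48.25.
The points at distance exactly r from the centre are Q, R — 2 points.

Q, R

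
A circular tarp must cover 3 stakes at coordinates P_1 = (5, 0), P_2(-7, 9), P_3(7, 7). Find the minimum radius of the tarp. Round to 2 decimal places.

Side lengths²: P_1P_2² = 225, P_1P_3² = 53, P_2P_3² = 200.
Since P_1P_2² = 225 < 200 + 53 = 253, the triangle is acute, so the smallest enclosing circle is the circumcircle.
Circumcentre = (-13/34, 181/34), r² = 33125/578.
r = √(33125/578) ≈ 7.57.

7.57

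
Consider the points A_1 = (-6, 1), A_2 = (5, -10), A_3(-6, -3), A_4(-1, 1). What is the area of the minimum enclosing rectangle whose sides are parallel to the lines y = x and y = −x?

99

In coordinates u = x + y, v = x − y the rectangle is axis-aligned; the map (x,y)→(u,v) scales areas by 2.
u-values: -5, -5, -9, 0; range = 0 − (-9) = 9.
v-values: -7, 15, -3, -2; range = 15 − (-7) = 22.
Area = (9 × 22) / 2 = 99.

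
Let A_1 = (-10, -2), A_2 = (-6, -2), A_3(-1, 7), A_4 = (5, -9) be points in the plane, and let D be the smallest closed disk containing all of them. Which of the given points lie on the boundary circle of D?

A_1, A_3, A_4

The minimum enclosing circle is determined by three boundary points: A_1, A_3, A_4.
Their circumcentre is (-10/11, -23/11) with r² = 10001/121.
The farthest remaining point A_2 is at distance² 3137/121 ≤ 10001/121.
The points at distance exactly r from the centre are A_1, A_3, A_4 — 3 points.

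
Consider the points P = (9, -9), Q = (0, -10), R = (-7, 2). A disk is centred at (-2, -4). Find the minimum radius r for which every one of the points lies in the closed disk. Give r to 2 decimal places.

12.08

The required radius is the distance from (-2, -4) to the farthest point.
Squared distances: 146, 40, 61.
Maximum is 146, attained at P.
r = √146 ≈ 12.08.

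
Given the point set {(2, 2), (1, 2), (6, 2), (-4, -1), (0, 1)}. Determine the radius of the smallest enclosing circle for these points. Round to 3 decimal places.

The farthest pair is (6, 2)–(-4, -1) with squared distance 109. The circle on this segment as diameter has centre (1, 0.5) and r² = 109/4 = 27.25.
Check (2, 2): distance² to centre = 3.25 ≤ 27.25, so it lies inside.
All remaining points lie in this disk, and no smaller disk contains both endpoints, so this is the minimum enclosing circle.
r = √(27.25) ≈ 5.220.

5.220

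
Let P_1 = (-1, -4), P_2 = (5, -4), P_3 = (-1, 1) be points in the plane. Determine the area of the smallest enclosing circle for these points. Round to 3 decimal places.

Side lengths²: P_1P_2² = 36, P_1P_3² = 25, P_2P_3² = 61.
Since P_2P_3² = 61 ≥ 36 + 25 = 61, the angle opposite P_2P_3 is not acute, so the smallest enclosing circle has P_2P_3 as diameter.
Centre = midpoint of P_2P_3 = (2, -1.5), r² = 61/4 = 15.25.
Area = π·r² = π·15.25 ≈ 47.909.

47.909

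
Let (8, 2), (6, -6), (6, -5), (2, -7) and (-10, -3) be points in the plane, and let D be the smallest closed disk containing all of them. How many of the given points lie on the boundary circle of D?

By Welzl's lemma the MEC is supported by two points (diametrically opposite) or three points (on a circumcircle).
The farthest pair is (8, 2)–(-10, -3) with squared distance 349. The circle on this segment as diameter has centre (-1, -0.5) and r² = 349/4 = 87.25.
Check (6, -6): distance² to centre = 79.25 ≤ 87.25, so it lies inside.
All remaining points lie in this disk, and no smaller disk contains both endpoints, so this is the minimum enclosing circle.
The points at distance exactly r from the centre are (8, 2), (-10, -3) — 2 points.

2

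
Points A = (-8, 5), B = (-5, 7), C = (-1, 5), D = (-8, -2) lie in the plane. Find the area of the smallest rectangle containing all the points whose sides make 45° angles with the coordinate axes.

49

In coordinates u = x + y, v = x − y the rectangle is axis-aligned; the map (x,y)→(u,v) scales areas by 2.
u-values: -3, 2, 4, -10; range = 4 − (-10) = 14.
v-values: -13, -12, -6, -6; range = -6 − (-13) = 7.
Area = (14 × 7) / 2 = 49.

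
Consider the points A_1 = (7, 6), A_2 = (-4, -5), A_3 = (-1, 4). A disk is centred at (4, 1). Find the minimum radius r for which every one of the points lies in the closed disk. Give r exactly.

The required radius is the distance from (4, 1) to the farthest point.
Squared distances: 34, 100, 34.
Maximum is 100, attained at A_2.
r = √100 = 10.

10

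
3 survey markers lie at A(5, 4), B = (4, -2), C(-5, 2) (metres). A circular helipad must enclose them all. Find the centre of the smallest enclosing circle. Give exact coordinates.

(15/58, 99/58)

Side lengths²: AB² = 37, AC² = 104, BC² = 97.
Since AC² = 104 < 97 + 37 = 134, the triangle is acute, so the smallest enclosing circle is the circumcircle.
Circumcentre = (15/58, 99/58), r² = 46657/1682.
Centre = (15/58, 99/58).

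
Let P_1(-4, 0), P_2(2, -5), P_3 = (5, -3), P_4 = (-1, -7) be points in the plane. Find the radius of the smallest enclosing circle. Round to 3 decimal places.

The minimum enclosing circle is determined by three boundary points: P_1, P_3, P_4.
Their circumcentre is (2/9, -7/3) with r² = 1885/81.
The farthest remaining point P_2 is at distance² 832/81 ≤ 1885/81.
r = √(1885/81) ≈ 4.824.

4.824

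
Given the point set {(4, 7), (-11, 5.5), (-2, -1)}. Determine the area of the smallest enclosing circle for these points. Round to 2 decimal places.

178.48

Call the three points A, B, C in the order given.
Side lengths²: AB² = 227.25, AC² = 100, BC² = 123.25.
Since AB² = 227.25 ≥ 123.25 + 100 = 223.25, the angle opposite AB is not acute, so the smallest enclosing circle has AB as diameter.
Centre = midpoint of AB = (-3.5, 6.25), r² = 227.25/4 = 56.8125.
Area = π·r² = π·56.8125 ≈ 178.48.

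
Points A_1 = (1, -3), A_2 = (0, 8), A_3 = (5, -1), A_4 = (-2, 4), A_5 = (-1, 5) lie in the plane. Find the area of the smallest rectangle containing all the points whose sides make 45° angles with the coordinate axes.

70

In coordinates u = x + y, v = x − y the rectangle is axis-aligned; the map (x,y)→(u,v) scales areas by 2.
u-values: -2, 8, 4, 2, 4; range = 8 − (-2) = 10.
v-values: 4, -8, 6, -6, -6; range = 6 − (-8) = 14.
Area = (10 × 14) / 2 = 70.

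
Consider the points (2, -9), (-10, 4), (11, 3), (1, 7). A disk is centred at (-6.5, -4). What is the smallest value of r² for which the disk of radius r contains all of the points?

355.25

The required radius is the distance from (-6.5, -4) to the farthest point.
Squared distances: 97.25, 76.25, 355.25, 177.25.
Maximum is 355.25, attained at (11, 3).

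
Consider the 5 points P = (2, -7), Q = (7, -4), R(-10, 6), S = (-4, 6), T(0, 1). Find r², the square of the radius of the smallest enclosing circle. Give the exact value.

97.25

A smallest enclosing disk is always determined by at most three of the input points on its boundary.
The farthest pair is Q–R with squared distance 389. The circle on this segment as diameter has centre (-1.5, 1) and r² = 389/4 = 97.25.
Check P: distance² to centre = 76.25 ≤ 97.25, so it lies inside.
All remaining points lie in this disk, and no smaller disk contains both endpoints, so this is the minimum enclosing circle.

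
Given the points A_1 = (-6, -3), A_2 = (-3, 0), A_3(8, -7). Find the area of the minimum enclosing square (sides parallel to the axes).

196

The bounding box has width 14 and height 7.
An axis-aligned square enclosing the set must have side ≥ max(width, height).
So the minimum side is max(14, 7) = 14.
Area = 14² = 196.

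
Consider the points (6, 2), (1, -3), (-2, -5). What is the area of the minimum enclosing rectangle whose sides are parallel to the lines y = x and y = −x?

In coordinates u = x + y, v = x − y the rectangle is axis-aligned; the map (x,y)→(u,v) scales areas by 2.
u-values: 8, -2, -7; range = 8 − (-7) = 15.
v-values: 4, 4, 3; range = 4 − 3 = 1.
Area = (15 × 1) / 2 = 7.5.

7.5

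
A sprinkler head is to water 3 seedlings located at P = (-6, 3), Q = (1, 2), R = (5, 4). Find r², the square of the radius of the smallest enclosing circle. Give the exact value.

30.5

Side lengths²: PQ² = 50, PR² = 122, QR² = 20.
Since PR² = 122 ≥ 50 + 20 = 70, the angle opposite PR is not acute, so the smallest enclosing circle has PR as diameter.
Centre = midpoint of PR = (-0.5, 3.5), r² = 122/4 = 30.5.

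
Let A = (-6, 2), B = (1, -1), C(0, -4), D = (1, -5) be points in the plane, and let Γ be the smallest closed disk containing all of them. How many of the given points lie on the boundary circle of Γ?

2

The minimum enclosing circle of a finite set is fixed by two of the points (as a diameter) or three (as a circumcircle).
The farthest pair is A–D with squared distance 98. The circle on this segment as diameter has centre (-2.5, -1.5) and r² = 98/4 = 24.5.
Check B: distance² to centre = 12.5 ≤ 24.5, so it lies inside.
All remaining points lie in this disk, and no smaller disk contains both endpoints, so this is the minimum enclosing circle.
The points at distance exactly r from the centre are A, D — 2 points.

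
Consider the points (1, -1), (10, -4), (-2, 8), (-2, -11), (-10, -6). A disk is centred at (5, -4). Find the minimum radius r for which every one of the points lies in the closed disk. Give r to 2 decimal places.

15.13

The required radius is the distance from (5, -4) to the farthest point.
Squared distances: 25, 25, 193, 98, 229.
Maximum is 229, attained at (-10, -6).
r = √229 ≈ 15.13.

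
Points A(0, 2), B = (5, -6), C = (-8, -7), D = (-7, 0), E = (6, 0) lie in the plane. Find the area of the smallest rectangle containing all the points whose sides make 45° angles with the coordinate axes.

189

In coordinates u = x + y, v = x − y the rectangle is axis-aligned; the map (x,y)→(u,v) scales areas by 2.
u-values: 2, -1, -15, -7, 6; range = 6 − (-15) = 21.
v-values: -2, 11, -1, -7, 6; range = 11 − (-7) = 18.
Area = (21 × 18) / 2 = 189.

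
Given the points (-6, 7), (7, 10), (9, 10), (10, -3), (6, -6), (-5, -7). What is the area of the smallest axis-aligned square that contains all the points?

The bounding box has width 16 and height 17.
An axis-aligned square enclosing the set must have side ≥ max(width, height).
So the minimum side is max(16, 17) = 17.
Area = 17² = 289.

289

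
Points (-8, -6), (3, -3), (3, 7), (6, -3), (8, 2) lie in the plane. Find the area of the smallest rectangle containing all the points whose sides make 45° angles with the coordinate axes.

156

In coordinates u = x + y, v = x − y the rectangle is axis-aligned; the map (x,y)→(u,v) scales areas by 2.
u-values: -14, 0, 10, 3, 10; range = 10 − (-14) = 24.
v-values: -2, 6, -4, 9, 6; range = 9 − (-4) = 13.
Area = (24 × 13) / 2 = 156.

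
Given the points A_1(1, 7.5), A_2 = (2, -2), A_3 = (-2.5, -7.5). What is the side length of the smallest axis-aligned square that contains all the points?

15

The bounding box has width 4.5 and height 15.
An axis-aligned square enclosing the set must have side ≥ max(width, height).
So the minimum side is max(4.5, 15) = 15.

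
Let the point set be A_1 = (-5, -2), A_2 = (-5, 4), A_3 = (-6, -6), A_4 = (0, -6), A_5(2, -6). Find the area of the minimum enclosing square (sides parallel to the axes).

100

The bounding box has width 8 and height 10.
An axis-aligned square enclosing the set must have side ≥ max(width, height).
So the minimum side is max(8, 10) = 10.
Area = 10² = 100.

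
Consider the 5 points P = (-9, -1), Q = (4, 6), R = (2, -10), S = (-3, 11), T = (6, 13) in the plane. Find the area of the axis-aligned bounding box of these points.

x ranges over [-9, 6], width 15.
y ranges over [-10, 13], height 23.
Area = 15 × 23 = 345.

345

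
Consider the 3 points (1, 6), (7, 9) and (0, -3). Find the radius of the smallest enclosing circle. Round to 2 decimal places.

Call the three points A, B, C in the order given.
Side lengths²: AB² = 45, AC² = 82, BC² = 193.
Since BC² = 193 ≥ 82 + 45 = 127, the angle opposite BC is not acute, so the smallest enclosing circle has BC as diameter.
Centre = midpoint of BC = (3.5, 3), r² = 193/4 = 48.25.
r = √(48.25) ≈ 6.95.

6.95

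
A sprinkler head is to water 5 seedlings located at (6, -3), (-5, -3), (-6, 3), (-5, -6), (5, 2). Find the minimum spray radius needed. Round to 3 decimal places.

By Welzl's lemma the MEC is supported by two points (diametrically opposite) or three points (on a circumcircle).
The minimum enclosing circle is determined by three boundary points: (6, -3), (-6, 3), (-5, -6).
Their circumcentre is (-8/17, -16/17) with r² = 13325/289.
The farthest remaining point (5, 2) is at distance² 11149/289 ≤ 13325/289.
r = √(13325/289) ≈ 6.790.

6.790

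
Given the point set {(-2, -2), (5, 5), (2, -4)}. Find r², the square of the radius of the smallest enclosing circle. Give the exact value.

25

Call the three points A, B, C in the order given.
Side lengths²: AB² = 98, AC² = 20, BC² = 90.
Since AB² = 98 < 90 + 20 = 110, the triangle is acute, so the smallest enclosing circle is the circumcircle.
Circumcentre = (2, 1), r² = 25.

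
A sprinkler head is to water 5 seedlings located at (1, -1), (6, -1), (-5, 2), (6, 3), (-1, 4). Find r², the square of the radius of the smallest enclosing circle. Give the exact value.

The minimum enclosing circle is determined by three boundary points: (6, -1), (-5, 2), (6, 3).
Their circumcentre is (7/11, 1) with r² = 3965/121.
The farthest remaining point (-1, 4) is at distance² 1413/121 ≤ 3965/121.

3965/121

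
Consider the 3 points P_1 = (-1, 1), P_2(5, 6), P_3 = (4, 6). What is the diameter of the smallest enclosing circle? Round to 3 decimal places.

7.810

Side lengths²: P_1P_2² = 61, P_1P_3² = 50, P_2P_3² = 1.
Since P_1P_2² = 61 ≥ 50 + 1 = 51, the angle opposite P_1P_2 is not acute, so the smallest enclosing circle has P_1P_2 as diameter.
Centre = midpoint of P_1P_2 = (2, 3.5), r² = 61/4 = 15.25.
Diameter = 2r = 2√(15.25) ≈ 7.810.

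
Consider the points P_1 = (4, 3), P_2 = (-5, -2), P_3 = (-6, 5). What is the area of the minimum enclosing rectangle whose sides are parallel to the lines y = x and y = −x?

84

In coordinates u = x + y, v = x − y the rectangle is axis-aligned; the map (x,y)→(u,v) scales areas by 2.
u-values: 7, -7, -1; range = 7 − (-7) = 14.
v-values: 1, -3, -11; range = 1 − (-11) = 12.
Area = (14 × 12) / 2 = 84.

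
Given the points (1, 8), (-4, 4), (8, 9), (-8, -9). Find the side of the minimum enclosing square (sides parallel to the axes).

18

The bounding box has width 16 and height 18.
An axis-aligned square enclosing the set must have side ≥ max(width, height).
So the minimum side is max(16, 18) = 18.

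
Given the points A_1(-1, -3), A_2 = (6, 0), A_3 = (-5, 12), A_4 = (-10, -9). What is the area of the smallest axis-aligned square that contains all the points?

The bounding box has width 16 and height 21.
An axis-aligned square enclosing the set must have side ≥ max(width, height).
So the minimum side is max(16, 21) = 21.
Area = 21² = 441.

441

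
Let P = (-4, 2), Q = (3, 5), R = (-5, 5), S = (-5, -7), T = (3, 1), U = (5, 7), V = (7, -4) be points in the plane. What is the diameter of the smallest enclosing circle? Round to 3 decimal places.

17.205

The farthest pair is S–U with squared distance 296. The circle on this segment as diameter has centre (0, 0) and r² = 296/4 = 74.
Check P: distance² to centre = 20 ≤ 74, so it lies inside.
All remaining points lie in this disk, and no smaller disk contains both endpoints, so this is the minimum enclosing circle.
Diameter = 2r = 2√74 ≈ 17.205.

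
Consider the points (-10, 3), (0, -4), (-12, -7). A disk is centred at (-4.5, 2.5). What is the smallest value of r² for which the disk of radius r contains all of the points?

146.5

The required radius is the distance from (-4.5, 2.5) to the farthest point.
Squared distances: 30.5, 62.5, 146.5.
Maximum is 146.5, attained at (-12, -7).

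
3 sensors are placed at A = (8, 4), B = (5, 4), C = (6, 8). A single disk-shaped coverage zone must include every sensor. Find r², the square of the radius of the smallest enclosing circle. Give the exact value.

Side lengths²: AB² = 9, AC² = 20, BC² = 17.
Since AC² = 20 < 17 + 9 = 26, the triangle is acute, so the smallest enclosing circle is the circumcircle.
Circumcentre = (6.5, 5.75), r² = 5.3125.

5.3125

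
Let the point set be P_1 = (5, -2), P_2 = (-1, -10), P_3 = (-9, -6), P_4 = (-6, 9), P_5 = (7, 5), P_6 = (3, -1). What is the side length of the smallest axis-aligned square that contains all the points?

19

The bounding box has width 16 and height 19.
An axis-aligned square enclosing the set must have side ≥ max(width, height).
So the minimum side is max(16, 19) = 19.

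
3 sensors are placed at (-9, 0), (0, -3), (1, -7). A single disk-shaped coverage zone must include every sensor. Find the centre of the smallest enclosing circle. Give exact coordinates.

(-4, -3.5)

Call the three points A, B, C in the order given.
Side lengths²: AB² = 90, AC² = 149, BC² = 17.
Since AC² = 149 ≥ 90 + 17 = 107, the angle opposite AC is not acute, so the smallest enclosing circle has AC as diameter.
Centre = midpoint of AC = (-4, -3.5), r² = 149/4 = 37.25.
Centre = (-4, -3.5).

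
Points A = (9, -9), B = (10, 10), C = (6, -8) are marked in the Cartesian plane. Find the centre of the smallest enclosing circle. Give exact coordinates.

(9.5, 0.5)

Side lengths²: AB² = 362, AC² = 10, BC² = 340.
Since AB² = 362 ≥ 340 + 10 = 350, the angle opposite AB is not acute, so the smallest enclosing circle has AB as diameter.
Centre = midpoint of AB = (9.5, 0.5), r² = 362/4 = 90.5.
Centre = (9.5, 0.5).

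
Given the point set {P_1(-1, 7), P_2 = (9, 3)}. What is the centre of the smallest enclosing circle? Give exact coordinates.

The smallest circle enclosing two points has them as diameter endpoints.
Centre = midpoint = (4, 5); r² = |P_1P_2|²/4 = 116/4 = 29.
Centre = (4, 5).

(4, 5)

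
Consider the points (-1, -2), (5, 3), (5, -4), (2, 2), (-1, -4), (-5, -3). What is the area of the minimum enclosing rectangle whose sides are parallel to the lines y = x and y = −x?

88

In coordinates u = x + y, v = x − y the rectangle is axis-aligned; the map (x,y)→(u,v) scales areas by 2.
u-values: -3, 8, 1, 4, -5, -8; range = 8 − (-8) = 16.
v-values: 1, 2, 9, 0, 3, -2; range = 9 − (-2) = 11.
Area = (16 × 11) / 2 = 88.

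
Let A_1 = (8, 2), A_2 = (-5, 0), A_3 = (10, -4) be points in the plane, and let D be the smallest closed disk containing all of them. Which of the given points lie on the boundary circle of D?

Side lengths²: A_1A_2² = 173, A_1A_3² = 40, A_2A_3² = 241.
Since A_2A_3² = 241 ≥ 173 + 40 = 213, the angle opposite A_2A_3 is not acute, so the smallest enclosing circle has A_2A_3 as diameter.
Centre = midpoint of A_2A_3 = (2.5, -2), r² = 241/4 = 60.25.
The points at distance exactly r from the centre are A_2, A_3 — 2 points.

A_2, A_3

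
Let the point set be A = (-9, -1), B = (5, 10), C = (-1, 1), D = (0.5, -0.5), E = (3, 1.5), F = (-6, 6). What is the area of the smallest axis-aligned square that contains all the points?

The bounding box has width 14 and height 11.
An axis-aligned square enclosing the set must have side ≥ max(width, height).
So the minimum side is max(14, 11) = 14.
Area = 14² = 196.

196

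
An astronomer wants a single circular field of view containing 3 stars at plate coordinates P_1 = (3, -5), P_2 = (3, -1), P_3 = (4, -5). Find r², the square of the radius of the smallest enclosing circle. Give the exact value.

Side lengths²: P_1P_2² = 16, P_1P_3² = 1, P_2P_3² = 17.
Since P_2P_3² = 17 ≥ 16 + 1 = 17, the angle opposite P_2P_3 is not acute, so the smallest enclosing circle has P_2P_3 as diameter.
Centre = midpoint of P_2P_3 = (3.5, -3), r² = 17/4 = 4.25.

4.25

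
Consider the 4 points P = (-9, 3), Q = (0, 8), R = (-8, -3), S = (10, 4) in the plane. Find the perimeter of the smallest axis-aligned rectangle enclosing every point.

60

Width = max x − min x = 10 − (-9) = 19.
Height = max y − min y = 8 − (-3) = 11.
Perimeter = 2(19 + 11) = 60.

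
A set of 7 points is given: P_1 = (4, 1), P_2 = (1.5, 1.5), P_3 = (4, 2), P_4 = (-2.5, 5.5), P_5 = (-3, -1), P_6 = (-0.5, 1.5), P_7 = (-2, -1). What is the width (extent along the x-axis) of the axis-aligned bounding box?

7

max x = 4, min x = -3, so width = 7.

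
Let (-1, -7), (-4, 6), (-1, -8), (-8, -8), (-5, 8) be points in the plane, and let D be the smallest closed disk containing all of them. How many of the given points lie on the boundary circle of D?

3

The minimum enclosing circle is determined by three boundary points: (-1, -8), (-8, -8), (-5, 8).
Their circumcentre is (-4.5, -0.375) with r² = 70.390625.
The farthest remaining point (-1, -7) is at distance² 56.140625 ≤ 70.390625.
The points at distance exactly r from the centre are (-1, -8), (-8, -8), (-5, 8) — 3 points.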